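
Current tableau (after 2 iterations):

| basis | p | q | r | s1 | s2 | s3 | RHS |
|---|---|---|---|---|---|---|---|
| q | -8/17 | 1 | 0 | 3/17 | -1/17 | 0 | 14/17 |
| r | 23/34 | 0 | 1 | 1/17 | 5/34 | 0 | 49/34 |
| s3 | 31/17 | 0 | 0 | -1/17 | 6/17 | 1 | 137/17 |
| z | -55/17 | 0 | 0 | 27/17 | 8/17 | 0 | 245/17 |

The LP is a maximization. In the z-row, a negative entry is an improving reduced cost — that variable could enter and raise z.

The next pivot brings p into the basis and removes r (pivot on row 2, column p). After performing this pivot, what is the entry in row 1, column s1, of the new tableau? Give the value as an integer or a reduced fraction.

Pivot element is row 2, column p: 23/34.
Normalize row 2: new (row 2, s1) = (1/17)/(23/34) = 2/23.
row 1 ← row 1 − (-8/17)·(new row 2): 3/17 − (-8/17)·(2/23) = 5/23.

5/23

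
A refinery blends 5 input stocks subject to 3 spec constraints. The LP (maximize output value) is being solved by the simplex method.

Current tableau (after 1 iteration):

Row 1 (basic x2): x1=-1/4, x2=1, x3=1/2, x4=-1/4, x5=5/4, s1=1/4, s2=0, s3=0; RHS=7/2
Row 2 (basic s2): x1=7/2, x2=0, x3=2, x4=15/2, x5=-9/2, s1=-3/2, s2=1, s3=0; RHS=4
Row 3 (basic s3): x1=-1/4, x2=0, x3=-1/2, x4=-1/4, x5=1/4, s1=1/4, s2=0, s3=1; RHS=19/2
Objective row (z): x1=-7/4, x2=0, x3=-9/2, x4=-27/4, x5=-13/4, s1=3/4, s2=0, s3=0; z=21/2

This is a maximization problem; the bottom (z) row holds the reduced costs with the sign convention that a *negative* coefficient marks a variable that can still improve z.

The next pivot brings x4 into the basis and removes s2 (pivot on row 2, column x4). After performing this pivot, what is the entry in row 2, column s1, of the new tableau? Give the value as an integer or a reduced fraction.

-1/5

Pivot element is row 2, column x4: 15/2.
Normalize row 2: new (row 2, s1) = (-3/2)/(15/2) = -1/5.
Row 2 is the pivot row, so the entry is -1/5.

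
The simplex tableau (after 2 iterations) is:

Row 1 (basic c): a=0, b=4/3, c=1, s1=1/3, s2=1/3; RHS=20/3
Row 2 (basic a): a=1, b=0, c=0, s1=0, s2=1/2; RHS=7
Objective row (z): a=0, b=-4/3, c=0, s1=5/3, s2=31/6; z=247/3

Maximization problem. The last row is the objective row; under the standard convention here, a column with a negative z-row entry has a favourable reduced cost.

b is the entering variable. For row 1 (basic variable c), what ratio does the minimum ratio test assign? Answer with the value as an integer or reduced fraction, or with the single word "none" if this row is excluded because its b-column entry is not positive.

Ratio = RHS / (b entry) = (20/3) / (4/3) = 5.

5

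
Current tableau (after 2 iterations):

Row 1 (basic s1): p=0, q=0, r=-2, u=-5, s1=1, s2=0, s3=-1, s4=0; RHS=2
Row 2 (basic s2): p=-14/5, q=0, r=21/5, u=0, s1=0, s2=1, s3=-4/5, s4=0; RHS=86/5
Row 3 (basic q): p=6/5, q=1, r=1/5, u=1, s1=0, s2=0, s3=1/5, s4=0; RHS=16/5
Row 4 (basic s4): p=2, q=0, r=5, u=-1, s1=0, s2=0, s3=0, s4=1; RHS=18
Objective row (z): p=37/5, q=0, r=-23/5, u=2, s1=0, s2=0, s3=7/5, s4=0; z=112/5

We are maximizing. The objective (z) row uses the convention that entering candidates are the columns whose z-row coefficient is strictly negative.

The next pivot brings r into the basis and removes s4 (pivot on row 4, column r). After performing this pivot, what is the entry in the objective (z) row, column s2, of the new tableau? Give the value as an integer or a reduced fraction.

0

Pivot element is row 4, column r: 5.
Normalize row 4: new (row 4, s2) = 0/5 = 0.
z-row ← z-row − (-23/5)·(new row 4): 0 − (-23/5)·0 = 0.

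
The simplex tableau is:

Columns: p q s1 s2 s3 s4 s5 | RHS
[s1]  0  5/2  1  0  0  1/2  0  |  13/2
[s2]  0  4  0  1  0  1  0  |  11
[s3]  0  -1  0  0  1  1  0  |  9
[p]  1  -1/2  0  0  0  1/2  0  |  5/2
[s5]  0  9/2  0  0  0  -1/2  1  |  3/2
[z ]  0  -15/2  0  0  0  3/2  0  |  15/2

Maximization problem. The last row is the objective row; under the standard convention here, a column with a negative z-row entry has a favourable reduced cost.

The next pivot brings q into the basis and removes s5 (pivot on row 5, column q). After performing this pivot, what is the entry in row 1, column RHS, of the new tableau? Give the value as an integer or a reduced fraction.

17/3

Pivot element is row 5, column q: 9/2.
Normalize row 5: new (row 5, RHS) = (3/2)/(9/2) = 1/3.
row 1 ← row 1 − (5/2)·(new row 5): 13/2 − (5/2)·(1/3) = 17/3.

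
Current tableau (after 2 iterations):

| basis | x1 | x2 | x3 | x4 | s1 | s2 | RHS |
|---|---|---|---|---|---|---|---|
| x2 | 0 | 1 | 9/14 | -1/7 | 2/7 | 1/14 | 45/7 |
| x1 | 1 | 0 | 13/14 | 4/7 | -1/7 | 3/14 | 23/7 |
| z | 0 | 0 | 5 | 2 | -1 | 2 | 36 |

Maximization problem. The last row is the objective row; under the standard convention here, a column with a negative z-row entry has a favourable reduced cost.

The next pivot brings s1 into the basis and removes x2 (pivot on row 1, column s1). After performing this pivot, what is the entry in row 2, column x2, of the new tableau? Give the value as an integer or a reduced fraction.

1/2

Pivot element is row 1, column s1: 2/7.
Normalize row 1: new (row 1, x2) = 1/(2/7) = 7/2.
row 2 ← row 2 − (-1/7)·(new row 1): 0 − (-1/7)·(7/2) = 1/2.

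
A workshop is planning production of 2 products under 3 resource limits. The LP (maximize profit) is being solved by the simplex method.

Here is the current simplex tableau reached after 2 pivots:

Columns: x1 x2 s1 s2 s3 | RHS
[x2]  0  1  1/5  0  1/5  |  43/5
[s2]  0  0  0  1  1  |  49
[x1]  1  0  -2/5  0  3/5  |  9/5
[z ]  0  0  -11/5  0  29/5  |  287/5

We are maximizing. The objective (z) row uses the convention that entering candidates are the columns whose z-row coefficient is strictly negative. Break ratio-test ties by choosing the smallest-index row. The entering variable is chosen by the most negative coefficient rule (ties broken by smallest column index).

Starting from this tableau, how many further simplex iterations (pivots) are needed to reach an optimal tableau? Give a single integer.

1

pivot: s1 in, x2 out → z = 152
No improving column remains; optimal.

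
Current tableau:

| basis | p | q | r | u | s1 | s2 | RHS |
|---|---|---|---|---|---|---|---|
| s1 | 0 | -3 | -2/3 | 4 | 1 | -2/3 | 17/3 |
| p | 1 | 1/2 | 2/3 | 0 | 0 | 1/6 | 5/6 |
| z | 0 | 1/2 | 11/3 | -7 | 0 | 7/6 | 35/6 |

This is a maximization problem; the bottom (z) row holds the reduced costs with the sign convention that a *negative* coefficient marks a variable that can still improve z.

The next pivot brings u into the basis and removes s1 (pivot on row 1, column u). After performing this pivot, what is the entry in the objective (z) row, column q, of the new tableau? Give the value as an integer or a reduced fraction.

-19/4

Pivot element is row 1, column u: 4.
Normalize row 1: new (row 1, q) = (-3)/4 = -3/4.
z-row ← z-row − (-7)·(new row 1): 1/2 − (-7)·(-3/4) = -19/4.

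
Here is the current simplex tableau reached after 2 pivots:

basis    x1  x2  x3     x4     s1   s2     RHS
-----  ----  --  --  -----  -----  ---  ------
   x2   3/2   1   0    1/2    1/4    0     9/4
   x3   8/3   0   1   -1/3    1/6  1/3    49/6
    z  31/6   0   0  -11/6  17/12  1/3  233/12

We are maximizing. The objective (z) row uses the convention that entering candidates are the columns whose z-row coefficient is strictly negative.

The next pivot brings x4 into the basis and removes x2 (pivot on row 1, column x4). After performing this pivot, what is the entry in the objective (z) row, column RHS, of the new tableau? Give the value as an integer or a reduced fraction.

83/3

Pivot element is row 1, column x4: 1/2.
Normalize row 1: new (row 1, RHS) = (9/4)/(1/2) = 9/2.
z-row ← z-row − (-11/6)·(new row 1): 233/12 − (-11/6)·(9/2) = 83/3.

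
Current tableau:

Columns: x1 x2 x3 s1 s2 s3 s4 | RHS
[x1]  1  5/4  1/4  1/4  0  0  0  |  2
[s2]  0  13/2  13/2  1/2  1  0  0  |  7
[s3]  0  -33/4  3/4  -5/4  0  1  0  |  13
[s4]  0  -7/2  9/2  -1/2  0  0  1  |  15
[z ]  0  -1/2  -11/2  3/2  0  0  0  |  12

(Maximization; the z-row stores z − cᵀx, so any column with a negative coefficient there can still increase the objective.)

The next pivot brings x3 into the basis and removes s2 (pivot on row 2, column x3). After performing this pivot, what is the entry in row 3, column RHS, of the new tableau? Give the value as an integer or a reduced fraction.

Pivot element is row 2, column x3: 13/2.
Normalize row 2: new (row 2, RHS) = 7/(13/2) = 14/13.
row 3 ← row 3 − (3/4)·(new row 2): 13 − (3/4)·(14/13) = 317/26.

317/26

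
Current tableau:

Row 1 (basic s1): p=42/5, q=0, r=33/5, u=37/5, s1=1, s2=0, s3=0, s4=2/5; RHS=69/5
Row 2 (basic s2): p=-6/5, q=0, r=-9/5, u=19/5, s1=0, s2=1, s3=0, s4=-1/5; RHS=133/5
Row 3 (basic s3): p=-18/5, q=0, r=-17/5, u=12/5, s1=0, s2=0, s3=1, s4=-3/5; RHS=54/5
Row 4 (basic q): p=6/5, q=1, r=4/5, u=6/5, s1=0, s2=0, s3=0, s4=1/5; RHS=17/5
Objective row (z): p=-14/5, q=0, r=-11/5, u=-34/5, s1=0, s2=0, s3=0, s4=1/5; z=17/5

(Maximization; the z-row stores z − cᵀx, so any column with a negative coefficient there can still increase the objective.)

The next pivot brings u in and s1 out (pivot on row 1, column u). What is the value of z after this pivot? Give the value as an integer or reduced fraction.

595/37

Minimum ratio for u: (69/5)/(37/5) = 69/37.
z changes by −(z-row coeff of u)·ratio = −(-34/5)·(69/37) = 2346/185.
New z = 17/5 + (2346/185) = 595/37.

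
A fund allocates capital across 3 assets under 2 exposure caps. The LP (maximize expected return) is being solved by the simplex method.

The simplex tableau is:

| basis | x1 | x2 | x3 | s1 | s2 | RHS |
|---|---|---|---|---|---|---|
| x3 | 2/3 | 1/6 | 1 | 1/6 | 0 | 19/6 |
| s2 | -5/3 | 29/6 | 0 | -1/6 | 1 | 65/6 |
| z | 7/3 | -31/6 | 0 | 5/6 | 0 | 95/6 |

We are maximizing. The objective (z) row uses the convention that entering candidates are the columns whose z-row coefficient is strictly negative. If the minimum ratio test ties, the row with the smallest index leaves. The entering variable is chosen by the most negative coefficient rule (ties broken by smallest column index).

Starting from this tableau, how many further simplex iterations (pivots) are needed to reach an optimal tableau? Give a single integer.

1

pivot: x2 in, s2 out → z = 795/29
No improving column remains; optimal.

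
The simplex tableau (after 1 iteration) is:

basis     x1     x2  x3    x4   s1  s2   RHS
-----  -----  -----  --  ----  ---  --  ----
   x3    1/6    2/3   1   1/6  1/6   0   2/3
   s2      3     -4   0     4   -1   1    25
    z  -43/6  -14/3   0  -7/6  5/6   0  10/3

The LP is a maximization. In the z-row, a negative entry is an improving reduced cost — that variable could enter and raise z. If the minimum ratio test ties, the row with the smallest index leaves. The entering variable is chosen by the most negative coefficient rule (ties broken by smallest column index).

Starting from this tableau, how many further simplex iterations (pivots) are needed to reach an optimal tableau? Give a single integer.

pivot: x1 in, x3 out → z = 32
No improving column remains; optimal.

1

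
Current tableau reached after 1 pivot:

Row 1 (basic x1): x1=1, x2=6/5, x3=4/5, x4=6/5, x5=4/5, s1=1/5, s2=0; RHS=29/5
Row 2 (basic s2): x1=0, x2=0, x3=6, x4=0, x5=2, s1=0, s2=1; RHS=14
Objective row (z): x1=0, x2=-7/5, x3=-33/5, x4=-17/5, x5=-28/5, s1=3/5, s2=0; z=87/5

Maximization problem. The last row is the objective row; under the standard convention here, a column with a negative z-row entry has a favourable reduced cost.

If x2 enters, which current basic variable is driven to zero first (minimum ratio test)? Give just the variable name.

Ratios: row 1 (x1): (29/5)/(6/5) = 29/6; row 2 (s2): entry 0 ≤ 0, skip.
Minimum ratio 29/6 is in the x1 row, so x1 leaves.

x1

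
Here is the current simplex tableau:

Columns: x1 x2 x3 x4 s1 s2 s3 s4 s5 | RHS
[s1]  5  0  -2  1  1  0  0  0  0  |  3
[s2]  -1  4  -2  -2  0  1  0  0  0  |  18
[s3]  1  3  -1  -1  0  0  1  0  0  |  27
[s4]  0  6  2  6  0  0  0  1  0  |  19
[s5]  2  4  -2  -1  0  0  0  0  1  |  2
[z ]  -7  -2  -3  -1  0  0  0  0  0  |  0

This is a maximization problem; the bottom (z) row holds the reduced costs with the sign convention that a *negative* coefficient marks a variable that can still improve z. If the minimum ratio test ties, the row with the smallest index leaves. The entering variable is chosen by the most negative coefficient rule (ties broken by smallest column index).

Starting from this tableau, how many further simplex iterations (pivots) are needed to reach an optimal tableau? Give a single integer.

pivot: x1 in, s1 out → z = 21/5
pivot: x3 in, s4 out → z = 593/10
No improving column remains; optimal.

2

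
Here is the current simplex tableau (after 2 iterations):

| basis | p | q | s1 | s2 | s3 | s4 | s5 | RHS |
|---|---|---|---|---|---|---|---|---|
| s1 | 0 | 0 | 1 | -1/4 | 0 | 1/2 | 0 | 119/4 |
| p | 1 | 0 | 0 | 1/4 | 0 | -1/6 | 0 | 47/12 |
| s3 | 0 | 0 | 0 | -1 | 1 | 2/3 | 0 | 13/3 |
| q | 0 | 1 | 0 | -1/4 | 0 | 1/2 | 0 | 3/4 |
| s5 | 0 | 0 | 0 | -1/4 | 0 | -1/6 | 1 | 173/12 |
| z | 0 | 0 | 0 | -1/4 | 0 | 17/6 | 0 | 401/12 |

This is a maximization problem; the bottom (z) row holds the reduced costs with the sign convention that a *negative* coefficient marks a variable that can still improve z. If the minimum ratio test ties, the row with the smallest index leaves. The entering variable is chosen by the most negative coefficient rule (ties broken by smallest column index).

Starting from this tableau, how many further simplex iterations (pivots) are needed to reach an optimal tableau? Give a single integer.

1

pivot: s2 in, p out → z = 112/3
No improving column remains; optimal.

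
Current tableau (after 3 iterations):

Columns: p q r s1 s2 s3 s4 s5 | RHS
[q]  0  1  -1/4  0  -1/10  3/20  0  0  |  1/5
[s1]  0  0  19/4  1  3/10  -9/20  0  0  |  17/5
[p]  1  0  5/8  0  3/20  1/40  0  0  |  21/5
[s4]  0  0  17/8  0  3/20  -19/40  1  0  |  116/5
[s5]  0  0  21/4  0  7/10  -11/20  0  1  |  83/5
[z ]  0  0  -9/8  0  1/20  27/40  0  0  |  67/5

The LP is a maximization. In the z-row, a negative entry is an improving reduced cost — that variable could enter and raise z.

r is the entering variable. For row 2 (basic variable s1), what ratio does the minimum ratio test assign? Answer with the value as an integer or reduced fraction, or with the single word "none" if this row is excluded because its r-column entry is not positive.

68/95

Ratio = RHS / (r entry) = (17/5) / (19/4) = 68/95.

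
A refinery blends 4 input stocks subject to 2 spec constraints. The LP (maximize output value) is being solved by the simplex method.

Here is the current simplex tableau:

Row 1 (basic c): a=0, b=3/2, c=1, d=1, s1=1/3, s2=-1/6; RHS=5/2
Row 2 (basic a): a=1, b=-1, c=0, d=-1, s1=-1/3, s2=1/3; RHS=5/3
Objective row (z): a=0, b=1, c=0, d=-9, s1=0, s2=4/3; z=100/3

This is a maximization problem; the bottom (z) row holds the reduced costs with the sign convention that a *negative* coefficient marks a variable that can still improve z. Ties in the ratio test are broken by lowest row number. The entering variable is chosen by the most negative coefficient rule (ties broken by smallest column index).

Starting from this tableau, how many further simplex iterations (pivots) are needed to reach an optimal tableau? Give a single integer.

pivot: d in, c out → z = 335/6
pivot: s2 in, a out → z = 60
No improving column remains; optimal.

2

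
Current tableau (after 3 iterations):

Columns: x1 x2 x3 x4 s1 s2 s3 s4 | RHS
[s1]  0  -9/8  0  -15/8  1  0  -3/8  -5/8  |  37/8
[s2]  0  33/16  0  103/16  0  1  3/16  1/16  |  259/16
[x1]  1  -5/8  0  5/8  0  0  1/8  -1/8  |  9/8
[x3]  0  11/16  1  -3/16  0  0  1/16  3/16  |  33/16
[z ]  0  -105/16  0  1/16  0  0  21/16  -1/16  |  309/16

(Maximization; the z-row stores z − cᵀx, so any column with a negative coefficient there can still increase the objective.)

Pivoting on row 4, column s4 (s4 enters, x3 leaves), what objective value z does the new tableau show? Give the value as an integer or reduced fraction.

Minimum ratio for s4: (33/16)/(3/16) = 11.
z changes by −(z-row coeff of s4)·ratio = −(-1/16)·11 = 11/16.
New z = 309/16 + (11/16) = 20.

20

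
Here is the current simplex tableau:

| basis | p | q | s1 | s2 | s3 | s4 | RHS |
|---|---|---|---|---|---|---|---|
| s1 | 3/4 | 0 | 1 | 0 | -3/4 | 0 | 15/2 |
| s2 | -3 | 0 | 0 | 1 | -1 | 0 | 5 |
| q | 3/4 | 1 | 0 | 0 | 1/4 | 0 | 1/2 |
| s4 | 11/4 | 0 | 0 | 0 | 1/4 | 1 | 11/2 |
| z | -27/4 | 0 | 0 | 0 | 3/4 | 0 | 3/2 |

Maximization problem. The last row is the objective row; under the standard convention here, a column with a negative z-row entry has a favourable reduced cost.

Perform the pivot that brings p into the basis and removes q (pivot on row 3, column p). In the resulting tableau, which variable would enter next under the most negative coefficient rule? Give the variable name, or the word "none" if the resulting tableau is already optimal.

Pivot element 3/4. New z-row = old z-row − (-27/4)·(row 3/(3/4)).
Updated z-row coefficients: p: 0, q: 9, s1: 0, s2: 0, s3: 3, s4: 0.
No coefficient is strictly negative; the tableau after this pivot is optimal.

none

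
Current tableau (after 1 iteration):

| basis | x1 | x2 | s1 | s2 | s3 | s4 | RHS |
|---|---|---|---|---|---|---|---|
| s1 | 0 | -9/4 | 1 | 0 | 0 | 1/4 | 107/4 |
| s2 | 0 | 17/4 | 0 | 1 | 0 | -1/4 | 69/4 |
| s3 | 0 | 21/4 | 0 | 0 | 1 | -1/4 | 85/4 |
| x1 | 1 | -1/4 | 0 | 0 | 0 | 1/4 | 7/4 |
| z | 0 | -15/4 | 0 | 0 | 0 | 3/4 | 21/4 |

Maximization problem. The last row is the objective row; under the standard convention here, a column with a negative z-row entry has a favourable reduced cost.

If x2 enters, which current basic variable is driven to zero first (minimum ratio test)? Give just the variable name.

s3

Ratios: row 1 (s1): entry -9/4 ≤ 0, skip; row 2 (s2): (69/4)/(17/4) = 69/17; row 3 (s3): (85/4)/(21/4) = 85/21; row 4 (x1): entry -1/4 ≤ 0, skip.
Minimum ratio 85/21 is in the s3 row, so s3 leaves.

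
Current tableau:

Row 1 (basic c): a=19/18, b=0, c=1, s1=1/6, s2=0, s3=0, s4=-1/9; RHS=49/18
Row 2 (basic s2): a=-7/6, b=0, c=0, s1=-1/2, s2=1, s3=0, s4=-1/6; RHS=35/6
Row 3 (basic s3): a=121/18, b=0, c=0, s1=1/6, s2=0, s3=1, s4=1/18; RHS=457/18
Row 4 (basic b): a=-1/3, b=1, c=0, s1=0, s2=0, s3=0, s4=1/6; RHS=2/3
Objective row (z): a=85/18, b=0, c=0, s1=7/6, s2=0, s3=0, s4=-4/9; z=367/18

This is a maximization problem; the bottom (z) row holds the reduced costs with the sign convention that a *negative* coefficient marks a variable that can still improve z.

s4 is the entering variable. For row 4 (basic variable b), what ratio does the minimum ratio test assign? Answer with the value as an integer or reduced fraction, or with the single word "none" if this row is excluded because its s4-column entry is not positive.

Ratio = RHS / (s4 entry) = (2/3) / (1/6) = 4.

4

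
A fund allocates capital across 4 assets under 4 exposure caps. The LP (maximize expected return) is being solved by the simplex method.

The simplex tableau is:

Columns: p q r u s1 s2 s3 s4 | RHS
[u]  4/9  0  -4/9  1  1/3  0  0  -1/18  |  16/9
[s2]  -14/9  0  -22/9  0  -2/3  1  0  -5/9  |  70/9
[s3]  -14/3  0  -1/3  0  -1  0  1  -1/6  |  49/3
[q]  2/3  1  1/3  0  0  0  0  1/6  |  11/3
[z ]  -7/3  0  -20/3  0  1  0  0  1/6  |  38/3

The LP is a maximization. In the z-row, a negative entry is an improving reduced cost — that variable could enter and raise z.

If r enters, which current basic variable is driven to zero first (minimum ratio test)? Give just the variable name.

Ratios: row 1 (u): entry -4/9 ≤ 0, skip; row 2 (s2): entry -22/9 ≤ 0, skip; row 3 (s3): entry -1/3 ≤ 0, skip; row 4 (q): (11/3)/(1/3) = 11.
Minimum ratio 11 is in the q row, so q leaves.

q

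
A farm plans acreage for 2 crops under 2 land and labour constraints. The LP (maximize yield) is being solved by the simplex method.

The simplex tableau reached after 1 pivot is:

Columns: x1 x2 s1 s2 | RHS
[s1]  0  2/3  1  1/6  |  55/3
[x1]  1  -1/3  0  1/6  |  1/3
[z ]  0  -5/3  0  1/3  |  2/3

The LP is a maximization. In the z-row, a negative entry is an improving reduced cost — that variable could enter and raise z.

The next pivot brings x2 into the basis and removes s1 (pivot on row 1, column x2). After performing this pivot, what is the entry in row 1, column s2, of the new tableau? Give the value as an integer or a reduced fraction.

Pivot element is row 1, column x2: 2/3.
Normalize row 1: new (row 1, s2) = (1/6)/(2/3) = 1/4.
Row 1 is the pivot row, so the entry is 1/4.

1/4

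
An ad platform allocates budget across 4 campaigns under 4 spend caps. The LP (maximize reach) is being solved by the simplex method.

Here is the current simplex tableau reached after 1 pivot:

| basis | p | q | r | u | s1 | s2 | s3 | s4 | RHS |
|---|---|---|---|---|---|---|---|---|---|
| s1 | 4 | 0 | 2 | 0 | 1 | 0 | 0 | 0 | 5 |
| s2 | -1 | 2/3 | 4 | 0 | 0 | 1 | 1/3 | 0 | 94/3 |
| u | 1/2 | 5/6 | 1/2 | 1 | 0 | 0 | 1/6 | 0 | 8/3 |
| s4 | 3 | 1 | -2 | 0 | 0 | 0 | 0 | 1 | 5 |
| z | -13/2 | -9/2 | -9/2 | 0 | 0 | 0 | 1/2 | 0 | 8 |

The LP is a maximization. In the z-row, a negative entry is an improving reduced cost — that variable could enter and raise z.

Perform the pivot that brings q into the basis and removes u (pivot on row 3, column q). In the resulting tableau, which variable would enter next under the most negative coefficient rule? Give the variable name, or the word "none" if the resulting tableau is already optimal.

p

Pivot element 5/6. New z-row = old z-row − (-9/2)·(row 3/(5/6)).
Updated z-row coefficients: p: -19/5, q: 0, r: -9/5, u: 27/5, s1: 0, s2: 0, s3: 7/5, s4: 0.
The most negative is -19/5 in column p, so p would enter next.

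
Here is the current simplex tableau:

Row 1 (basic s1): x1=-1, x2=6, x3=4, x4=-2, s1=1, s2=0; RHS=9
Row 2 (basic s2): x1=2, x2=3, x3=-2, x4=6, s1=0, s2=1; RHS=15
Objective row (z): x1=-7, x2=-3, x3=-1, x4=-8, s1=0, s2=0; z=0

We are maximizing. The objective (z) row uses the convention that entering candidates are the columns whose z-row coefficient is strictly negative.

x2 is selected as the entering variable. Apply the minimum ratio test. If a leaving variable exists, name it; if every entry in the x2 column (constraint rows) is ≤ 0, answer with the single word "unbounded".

Ratios: row 1 (s1): 9/6 = 3/2; row 2 (s2): 15/3 = 5.
Minimum ratio is in the s1 row, so s1 leaves.

s1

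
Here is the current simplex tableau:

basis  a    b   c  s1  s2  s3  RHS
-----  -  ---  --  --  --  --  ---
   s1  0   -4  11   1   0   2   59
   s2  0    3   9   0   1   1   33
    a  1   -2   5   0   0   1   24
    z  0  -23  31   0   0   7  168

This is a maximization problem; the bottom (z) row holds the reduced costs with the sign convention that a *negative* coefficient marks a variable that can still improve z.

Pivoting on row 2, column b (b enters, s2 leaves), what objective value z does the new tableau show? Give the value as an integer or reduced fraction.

421

Minimum ratio for b: 33/3 = 11.
z changes by −(z-row coeff of b)·ratio = −(-23)·11 = 253.
New z = 168 + 253 = 421.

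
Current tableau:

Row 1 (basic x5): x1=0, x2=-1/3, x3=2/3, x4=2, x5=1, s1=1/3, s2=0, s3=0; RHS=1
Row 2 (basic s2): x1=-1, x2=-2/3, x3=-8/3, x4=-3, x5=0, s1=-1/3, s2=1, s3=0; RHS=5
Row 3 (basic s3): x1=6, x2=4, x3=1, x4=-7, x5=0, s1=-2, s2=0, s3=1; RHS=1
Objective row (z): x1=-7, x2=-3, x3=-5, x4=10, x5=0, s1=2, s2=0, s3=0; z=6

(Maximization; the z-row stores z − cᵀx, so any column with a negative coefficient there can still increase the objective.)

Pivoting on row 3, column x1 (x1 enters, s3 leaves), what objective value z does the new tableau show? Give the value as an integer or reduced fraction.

Minimum ratio for x1: 1/6 = 1/6.
z changes by −(z-row coeff of x1)·ratio = −(-7)·(1/6) = 7/6.
New z = 6 + (7/6) = 43/6.

43/6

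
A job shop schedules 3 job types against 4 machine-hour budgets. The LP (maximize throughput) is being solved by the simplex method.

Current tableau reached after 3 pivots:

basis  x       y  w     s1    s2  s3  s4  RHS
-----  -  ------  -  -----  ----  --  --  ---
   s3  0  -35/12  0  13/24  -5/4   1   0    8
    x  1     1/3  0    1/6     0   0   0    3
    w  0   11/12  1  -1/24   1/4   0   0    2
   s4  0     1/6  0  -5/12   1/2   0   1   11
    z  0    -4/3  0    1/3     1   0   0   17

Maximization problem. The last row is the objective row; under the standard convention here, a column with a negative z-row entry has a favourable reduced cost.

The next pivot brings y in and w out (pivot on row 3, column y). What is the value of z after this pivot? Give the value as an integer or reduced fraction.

219/11

Minimum ratio for y: 2/(11/12) = 24/11.
z changes by −(z-row coeff of y)·ratio = −(-4/3)·(24/11) = 32/11.
New z = 17 + (32/11) = 219/11.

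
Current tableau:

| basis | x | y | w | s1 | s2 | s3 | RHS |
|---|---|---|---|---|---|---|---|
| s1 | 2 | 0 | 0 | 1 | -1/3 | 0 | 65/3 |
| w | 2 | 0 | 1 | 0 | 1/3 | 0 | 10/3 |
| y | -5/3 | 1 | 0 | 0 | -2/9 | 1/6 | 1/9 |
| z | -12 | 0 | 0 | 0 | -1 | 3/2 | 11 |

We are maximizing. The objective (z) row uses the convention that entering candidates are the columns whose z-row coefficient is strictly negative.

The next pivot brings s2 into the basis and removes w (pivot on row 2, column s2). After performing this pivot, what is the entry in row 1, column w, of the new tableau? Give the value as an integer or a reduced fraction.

Pivot element is row 2, column s2: 1/3.
Normalize row 2: new (row 2, w) = 1/(1/3) = 3.
row 1 ← row 1 − (-1/3)·(new row 2): 0 − (-1/3)·3 = 1.

1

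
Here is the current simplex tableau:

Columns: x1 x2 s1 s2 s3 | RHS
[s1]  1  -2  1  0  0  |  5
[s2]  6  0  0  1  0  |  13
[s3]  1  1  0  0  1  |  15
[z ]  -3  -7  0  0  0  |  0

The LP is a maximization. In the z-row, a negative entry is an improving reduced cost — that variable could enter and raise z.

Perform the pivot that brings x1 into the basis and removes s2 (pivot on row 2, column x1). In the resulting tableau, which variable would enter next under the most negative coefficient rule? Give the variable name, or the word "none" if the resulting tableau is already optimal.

x2

Pivot element 6. New z-row = old z-row − (-3)·(row 2/6).
Updated z-row coefficients: x1: 0, x2: -7, s1: 0, s2: 1/2, s3: 0.
The most negative is -7 in column x2, so x2 would enter next.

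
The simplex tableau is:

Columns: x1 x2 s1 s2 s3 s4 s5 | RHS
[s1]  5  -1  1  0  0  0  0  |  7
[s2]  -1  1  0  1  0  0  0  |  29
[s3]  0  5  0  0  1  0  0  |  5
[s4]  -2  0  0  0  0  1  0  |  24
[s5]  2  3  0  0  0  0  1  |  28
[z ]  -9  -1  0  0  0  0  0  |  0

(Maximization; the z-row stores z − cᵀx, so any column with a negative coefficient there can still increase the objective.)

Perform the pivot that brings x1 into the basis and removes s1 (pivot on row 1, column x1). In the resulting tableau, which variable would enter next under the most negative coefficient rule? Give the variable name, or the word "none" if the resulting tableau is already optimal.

Pivot element 5. New z-row = old z-row − (-9)·(row 1/5).
Updated z-row coefficients: x1: 0, x2: -14/5, s1: 9/5, s2: 0, s3: 0, s4: 0, s5: 0.
The most negative is -14/5 in column x2, so x2 would enter next.

x2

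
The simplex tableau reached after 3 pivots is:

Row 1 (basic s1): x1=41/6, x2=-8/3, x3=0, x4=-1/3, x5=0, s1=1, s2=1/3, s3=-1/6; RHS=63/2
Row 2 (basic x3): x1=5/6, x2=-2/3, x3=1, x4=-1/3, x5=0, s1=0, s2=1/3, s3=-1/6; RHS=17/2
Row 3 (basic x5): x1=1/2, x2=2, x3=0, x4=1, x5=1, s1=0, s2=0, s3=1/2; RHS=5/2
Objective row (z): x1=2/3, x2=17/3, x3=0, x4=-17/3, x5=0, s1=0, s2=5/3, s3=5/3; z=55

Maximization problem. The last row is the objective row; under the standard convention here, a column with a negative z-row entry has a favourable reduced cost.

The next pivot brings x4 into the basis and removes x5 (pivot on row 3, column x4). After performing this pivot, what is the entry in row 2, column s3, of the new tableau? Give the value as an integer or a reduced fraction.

0

Pivot element is row 3, column x4: 1.
Normalize row 3: new (row 3, s3) = (1/2)/1 = 1/2.
row 2 ← row 2 − (-1/3)·(new row 3): -1/6 − (-1/3)·(1/2) = 0.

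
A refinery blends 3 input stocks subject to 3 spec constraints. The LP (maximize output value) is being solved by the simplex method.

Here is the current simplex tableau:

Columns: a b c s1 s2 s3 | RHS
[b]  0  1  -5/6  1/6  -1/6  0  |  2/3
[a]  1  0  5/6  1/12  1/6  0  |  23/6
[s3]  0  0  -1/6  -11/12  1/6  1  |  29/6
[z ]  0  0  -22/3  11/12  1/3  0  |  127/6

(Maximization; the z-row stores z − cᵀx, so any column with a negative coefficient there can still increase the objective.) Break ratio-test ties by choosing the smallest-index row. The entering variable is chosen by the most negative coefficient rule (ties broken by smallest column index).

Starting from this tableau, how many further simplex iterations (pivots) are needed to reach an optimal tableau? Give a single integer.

pivot: c in, a out → z = 549/10
No improving column remains; optimal.

1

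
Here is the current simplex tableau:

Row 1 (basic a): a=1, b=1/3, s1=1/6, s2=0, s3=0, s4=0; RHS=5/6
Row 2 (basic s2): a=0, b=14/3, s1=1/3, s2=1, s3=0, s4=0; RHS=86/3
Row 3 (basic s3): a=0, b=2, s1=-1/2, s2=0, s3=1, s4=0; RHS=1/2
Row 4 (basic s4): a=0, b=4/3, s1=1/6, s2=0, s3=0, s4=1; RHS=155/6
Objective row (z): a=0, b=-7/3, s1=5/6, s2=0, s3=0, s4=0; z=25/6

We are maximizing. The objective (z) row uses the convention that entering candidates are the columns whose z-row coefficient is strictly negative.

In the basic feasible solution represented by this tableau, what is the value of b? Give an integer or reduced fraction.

b is nonbasic (not in the basis column), so its value in the current BFS is 0.

0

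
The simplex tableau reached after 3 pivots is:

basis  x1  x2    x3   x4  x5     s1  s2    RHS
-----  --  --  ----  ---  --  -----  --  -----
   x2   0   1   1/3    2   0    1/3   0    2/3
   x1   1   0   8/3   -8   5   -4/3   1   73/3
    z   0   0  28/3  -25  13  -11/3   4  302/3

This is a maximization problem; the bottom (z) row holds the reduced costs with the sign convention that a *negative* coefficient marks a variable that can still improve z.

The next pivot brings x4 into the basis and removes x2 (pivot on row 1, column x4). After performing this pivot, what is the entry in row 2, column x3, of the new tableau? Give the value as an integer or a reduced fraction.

4

Pivot element is row 1, column x4: 2.
Normalize row 1: new (row 1, x3) = (1/3)/2 = 1/6.
row 2 ← row 2 − (-8)·(new row 1): 8/3 − (-8)·(1/6) = 4.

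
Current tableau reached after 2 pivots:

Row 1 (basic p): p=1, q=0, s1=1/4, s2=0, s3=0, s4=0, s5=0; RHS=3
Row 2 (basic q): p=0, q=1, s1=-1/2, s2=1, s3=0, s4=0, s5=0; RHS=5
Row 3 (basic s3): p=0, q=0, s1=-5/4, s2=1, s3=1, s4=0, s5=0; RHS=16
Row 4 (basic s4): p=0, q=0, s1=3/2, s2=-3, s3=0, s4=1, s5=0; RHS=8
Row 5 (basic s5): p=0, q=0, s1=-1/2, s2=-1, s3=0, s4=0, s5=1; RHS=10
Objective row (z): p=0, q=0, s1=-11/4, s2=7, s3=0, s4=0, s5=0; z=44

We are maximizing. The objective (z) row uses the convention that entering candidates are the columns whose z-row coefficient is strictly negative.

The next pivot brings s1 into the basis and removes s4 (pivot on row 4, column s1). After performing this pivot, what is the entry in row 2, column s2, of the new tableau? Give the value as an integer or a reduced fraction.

Pivot element is row 4, column s1: 3/2.
Normalize row 4: new (row 4, s2) = (-3)/(3/2) = -2.
row 2 ← row 2 − (-1/2)·(new row 4): 1 − (-1/2)·(-2) = 0.

0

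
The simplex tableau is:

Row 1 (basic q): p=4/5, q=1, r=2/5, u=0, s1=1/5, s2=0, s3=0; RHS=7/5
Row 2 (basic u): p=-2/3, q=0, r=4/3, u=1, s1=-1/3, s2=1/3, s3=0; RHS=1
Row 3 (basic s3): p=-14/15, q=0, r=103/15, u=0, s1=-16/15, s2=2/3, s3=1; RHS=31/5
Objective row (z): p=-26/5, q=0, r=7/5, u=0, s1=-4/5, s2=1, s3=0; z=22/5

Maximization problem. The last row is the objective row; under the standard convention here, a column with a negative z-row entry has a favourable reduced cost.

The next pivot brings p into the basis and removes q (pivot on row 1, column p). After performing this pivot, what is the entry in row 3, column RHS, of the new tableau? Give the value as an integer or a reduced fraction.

Pivot element is row 1, column p: 4/5.
Normalize row 1: new (row 1, RHS) = (7/5)/(4/5) = 7/4.
row 3 ← row 3 − (-14/15)·(new row 1): 31/5 − (-14/15)·(7/4) = 47/6.

47/6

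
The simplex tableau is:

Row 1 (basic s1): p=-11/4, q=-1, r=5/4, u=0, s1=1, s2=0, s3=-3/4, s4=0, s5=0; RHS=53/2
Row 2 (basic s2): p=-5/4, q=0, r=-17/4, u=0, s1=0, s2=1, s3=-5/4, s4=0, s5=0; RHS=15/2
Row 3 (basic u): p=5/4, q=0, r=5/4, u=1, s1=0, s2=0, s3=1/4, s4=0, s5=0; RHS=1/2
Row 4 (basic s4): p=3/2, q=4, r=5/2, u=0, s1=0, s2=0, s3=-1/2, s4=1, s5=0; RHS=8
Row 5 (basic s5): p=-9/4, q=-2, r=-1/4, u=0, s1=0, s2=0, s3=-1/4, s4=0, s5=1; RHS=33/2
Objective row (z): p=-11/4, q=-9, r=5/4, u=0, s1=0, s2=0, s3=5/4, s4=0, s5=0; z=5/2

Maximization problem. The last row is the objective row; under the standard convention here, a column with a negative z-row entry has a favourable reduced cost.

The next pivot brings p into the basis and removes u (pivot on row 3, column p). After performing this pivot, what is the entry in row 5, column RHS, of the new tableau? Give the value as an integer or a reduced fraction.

Pivot element is row 3, column p: 5/4.
Normalize row 3: new (row 3, RHS) = (1/2)/(5/4) = 2/5.
row 5 ← row 5 − (-9/4)·(new row 3): 33/2 − (-9/4)·(2/5) = 87/5.

87/5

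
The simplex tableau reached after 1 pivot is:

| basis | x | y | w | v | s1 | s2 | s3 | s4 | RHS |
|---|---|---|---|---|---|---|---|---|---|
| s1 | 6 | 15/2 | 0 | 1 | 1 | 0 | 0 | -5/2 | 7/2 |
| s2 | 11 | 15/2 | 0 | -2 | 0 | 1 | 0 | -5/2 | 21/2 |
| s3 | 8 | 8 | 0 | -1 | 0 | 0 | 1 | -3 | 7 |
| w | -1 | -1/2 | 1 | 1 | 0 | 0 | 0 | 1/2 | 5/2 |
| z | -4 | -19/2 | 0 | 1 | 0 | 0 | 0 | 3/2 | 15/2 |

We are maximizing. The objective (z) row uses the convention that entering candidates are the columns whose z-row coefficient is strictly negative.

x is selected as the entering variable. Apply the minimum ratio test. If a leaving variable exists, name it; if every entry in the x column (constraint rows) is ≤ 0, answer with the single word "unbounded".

Ratios: row 1 (s1): (7/2)/6 = 7/12; row 2 (s2): (21/2)/11 = 21/22; row 3 (s3): 7/8 = 7/8; row 4 (w): entry -1 ≤ 0, skip.
Minimum ratio is in the s1 row, so s1 leaves.

s1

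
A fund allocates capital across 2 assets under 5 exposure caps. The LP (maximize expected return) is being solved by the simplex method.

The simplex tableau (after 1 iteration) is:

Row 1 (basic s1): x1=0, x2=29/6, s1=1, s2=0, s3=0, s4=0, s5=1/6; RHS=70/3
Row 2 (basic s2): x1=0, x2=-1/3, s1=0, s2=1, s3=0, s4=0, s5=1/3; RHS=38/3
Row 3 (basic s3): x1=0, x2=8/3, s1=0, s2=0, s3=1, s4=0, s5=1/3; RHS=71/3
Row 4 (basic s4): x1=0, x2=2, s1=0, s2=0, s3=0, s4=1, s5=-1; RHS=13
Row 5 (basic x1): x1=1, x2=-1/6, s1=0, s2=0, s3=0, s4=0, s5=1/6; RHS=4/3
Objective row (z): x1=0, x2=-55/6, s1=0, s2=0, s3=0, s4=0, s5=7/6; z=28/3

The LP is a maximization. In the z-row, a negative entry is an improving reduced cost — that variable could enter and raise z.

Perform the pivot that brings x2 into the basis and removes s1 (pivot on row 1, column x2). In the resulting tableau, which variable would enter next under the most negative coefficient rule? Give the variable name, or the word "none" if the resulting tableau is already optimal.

Pivot element 29/6. New z-row = old z-row − (-55/6)·(row 1/(29/6)).
Updated z-row coefficients: x1: 0, x2: 0, s1: 55/29, s2: 0, s3: 0, s4: 0, s5: 43/29.
No coefficient is strictly negative; the tableau after this pivot is optimal.

none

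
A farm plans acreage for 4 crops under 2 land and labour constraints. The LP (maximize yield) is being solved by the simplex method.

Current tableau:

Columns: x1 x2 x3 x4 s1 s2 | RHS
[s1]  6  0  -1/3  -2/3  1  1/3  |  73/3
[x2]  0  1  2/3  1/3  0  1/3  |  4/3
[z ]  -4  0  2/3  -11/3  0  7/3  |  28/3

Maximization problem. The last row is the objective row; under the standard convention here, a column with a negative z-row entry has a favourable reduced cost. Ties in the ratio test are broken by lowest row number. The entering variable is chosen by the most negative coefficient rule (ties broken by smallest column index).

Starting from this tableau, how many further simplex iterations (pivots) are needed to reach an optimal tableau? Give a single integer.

2

pivot: x1 in, s1 out → z = 230/9
pivot: x4 in, x2 out → z = 42
No improving column remains; optimal.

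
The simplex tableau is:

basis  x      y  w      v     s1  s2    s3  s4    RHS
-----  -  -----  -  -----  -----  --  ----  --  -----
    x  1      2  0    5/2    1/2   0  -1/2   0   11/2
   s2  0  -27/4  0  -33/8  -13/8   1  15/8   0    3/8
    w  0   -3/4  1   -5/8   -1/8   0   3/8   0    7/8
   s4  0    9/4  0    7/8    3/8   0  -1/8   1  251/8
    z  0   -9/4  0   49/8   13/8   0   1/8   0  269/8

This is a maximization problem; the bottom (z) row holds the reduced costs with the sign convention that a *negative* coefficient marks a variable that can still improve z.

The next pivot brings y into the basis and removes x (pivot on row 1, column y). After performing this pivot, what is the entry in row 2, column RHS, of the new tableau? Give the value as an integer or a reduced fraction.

303/16

Pivot element is row 1, column y: 2.
Normalize row 1: new (row 1, RHS) = (11/2)/2 = 11/4.
row 2 ← row 2 − (-27/4)·(new row 1): 3/8 − (-27/4)·(11/4) = 303/16.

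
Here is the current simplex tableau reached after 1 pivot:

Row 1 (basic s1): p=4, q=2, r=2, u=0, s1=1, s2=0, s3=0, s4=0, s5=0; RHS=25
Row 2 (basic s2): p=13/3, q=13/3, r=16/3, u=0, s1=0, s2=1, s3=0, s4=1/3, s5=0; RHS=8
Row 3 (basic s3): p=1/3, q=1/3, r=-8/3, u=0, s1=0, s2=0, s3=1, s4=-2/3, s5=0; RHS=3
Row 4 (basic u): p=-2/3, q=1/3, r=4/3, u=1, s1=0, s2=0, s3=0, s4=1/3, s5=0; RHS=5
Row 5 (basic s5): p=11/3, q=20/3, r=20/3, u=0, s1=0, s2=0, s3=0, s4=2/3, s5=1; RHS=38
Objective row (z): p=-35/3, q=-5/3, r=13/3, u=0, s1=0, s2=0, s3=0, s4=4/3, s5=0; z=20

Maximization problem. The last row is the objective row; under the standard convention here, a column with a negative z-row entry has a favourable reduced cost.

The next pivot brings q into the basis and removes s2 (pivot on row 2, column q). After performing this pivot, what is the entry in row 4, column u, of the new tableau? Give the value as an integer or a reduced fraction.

Pivot element is row 2, column q: 13/3.
Normalize row 2: new (row 2, u) = 0/(13/3) = 0.
row 4 ← row 4 − (1/3)·(new row 2): 1 − (1/3)·0 = 1.

1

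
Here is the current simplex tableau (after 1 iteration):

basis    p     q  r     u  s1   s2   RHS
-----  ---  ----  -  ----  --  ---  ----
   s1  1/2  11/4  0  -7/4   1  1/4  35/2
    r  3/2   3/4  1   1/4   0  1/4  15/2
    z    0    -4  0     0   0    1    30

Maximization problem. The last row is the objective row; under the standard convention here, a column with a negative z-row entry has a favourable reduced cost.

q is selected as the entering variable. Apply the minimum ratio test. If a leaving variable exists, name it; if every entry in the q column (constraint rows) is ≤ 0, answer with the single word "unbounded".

s1

Ratios: row 1 (s1): (35/2)/(11/4) = 70/11; row 2 (r): (15/2)/(3/4) = 10.
Minimum ratio is in the s1 row, so s1 leaves.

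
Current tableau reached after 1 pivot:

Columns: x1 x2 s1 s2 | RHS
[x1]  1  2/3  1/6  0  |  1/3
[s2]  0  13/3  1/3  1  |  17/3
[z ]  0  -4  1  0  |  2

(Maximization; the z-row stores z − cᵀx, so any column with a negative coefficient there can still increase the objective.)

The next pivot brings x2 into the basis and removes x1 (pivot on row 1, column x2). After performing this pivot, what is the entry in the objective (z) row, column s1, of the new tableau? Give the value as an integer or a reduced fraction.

2

Pivot element is row 1, column x2: 2/3.
Normalize row 1: new (row 1, s1) = (1/6)/(2/3) = 1/4.
z-row ← z-row − (-4)·(new row 1): 1 − (-4)·(1/4) = 2.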